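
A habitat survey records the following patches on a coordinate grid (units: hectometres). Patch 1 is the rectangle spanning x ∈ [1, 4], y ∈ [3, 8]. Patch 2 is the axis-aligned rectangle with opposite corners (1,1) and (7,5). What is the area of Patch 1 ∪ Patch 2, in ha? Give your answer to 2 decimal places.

33.00

By inclusion–exclusion:
Individual areas: |Patch 1| = 15, |Patch 2| = 24.
|Patch 1∩Patch 2|: x∈[1,4], y∈[3,5] → 3·2 = 6.
|Patch 1 ∪ Patch 2| = 39 − 6 = 33.00.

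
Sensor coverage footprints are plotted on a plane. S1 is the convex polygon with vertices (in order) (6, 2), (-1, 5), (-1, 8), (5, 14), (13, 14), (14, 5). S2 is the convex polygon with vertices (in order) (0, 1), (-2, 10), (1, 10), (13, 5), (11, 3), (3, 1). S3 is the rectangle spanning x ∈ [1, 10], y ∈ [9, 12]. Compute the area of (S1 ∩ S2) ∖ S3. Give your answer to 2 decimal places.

|S1 ∩ S2| = 60.1693.
|(S1 ∩ S2) ∩ S3| = 1.2.
|(S1 ∩ S2) ∖ S3| = 60.1693 − 1.2 = 58.97.

58.97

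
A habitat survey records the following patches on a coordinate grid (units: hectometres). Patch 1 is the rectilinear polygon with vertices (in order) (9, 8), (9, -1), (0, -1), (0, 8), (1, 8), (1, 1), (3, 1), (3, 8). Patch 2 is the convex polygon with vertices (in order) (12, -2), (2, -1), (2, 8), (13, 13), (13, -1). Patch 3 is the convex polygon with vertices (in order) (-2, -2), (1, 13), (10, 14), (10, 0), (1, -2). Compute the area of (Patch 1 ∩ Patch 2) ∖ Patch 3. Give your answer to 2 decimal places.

|Patch 1 ∩ Patch 2| = 56.
|(Patch 1 ∩ Patch 2) ∩ Patch 3| = 54.6389.
|(Patch 1 ∩ Patch 2) ∖ Patch 3| = 56 − 54.6389 = 1.36.

1.36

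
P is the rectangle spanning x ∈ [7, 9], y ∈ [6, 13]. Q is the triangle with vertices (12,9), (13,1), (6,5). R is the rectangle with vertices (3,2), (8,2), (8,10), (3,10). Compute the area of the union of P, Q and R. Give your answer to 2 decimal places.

72.86

By inclusion–exclusion:
Individual areas: |P| = 14, |Q| = 26, |R| = 40.
|P∩Q| = 0.75.
|P∩R|: x∈[7,8], y∈[6,10] → 1·4 = 4.
|Q∩R| = 2.4762.
|P∩Q∩R| = 0.0833.
|P ∪ Q ∪ R| = 80 − 7.2262 + 0.0833 = 72.86.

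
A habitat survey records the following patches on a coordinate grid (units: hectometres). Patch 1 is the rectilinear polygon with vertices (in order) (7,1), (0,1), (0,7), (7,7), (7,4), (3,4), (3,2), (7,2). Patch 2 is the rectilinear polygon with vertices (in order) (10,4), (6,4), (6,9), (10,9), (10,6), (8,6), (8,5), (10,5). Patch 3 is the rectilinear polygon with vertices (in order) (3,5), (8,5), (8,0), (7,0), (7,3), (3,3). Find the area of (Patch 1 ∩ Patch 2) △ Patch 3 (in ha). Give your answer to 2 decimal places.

14.00

|Patch 1 ∩ Patch 2| = 3.
|(Patch 1 ∩ Patch 2) ∩ Patch 3| = 1.
|(Patch 1 ∩ Patch 2) △ Patch 3| = 3 + 13 − 2 = 14.00.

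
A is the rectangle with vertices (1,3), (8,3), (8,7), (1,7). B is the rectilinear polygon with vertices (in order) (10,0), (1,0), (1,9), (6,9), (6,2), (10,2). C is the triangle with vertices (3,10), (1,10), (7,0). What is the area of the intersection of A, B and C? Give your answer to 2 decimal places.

The intersection is the polygon with vertices (5.2,3), (2.8,7), (4.2,7), (5.8,3).
By the shoelace formula its area is 4.00.

4.00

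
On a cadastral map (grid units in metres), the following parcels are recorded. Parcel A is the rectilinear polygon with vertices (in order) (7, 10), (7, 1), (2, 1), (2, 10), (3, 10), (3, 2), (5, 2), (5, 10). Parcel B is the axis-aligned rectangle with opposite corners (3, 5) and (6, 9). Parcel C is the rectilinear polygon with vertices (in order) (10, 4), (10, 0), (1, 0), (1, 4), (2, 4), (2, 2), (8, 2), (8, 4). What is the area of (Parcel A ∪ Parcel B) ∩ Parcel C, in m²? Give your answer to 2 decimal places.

|Parcel A ∪ Parcel B| = 37.
|(Parcel A ∪ Parcel B) ∩ Parcel C| = 5.00.

5.00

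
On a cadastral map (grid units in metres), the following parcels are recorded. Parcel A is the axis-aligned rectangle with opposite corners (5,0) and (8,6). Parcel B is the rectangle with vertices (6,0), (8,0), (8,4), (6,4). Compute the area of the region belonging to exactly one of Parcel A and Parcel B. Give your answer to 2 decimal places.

|Parcel A∩Parcel B|: x∈[6,8], y∈[0,4] → 2·4 = 8.
|Parcel A △ Parcel B| = |Parcel A| + |Parcel B| − 2·|Parcel A∩Parcel B| = 18 + 8 − 16 = 10.00.

10.00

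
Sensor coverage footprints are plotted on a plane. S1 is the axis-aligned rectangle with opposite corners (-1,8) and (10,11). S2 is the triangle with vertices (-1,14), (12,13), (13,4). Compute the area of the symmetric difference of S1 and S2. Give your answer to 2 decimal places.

62.80

|S1| = 33, |S2| = 58, |S1∩S2| = 14.1.
|S1 △ S2| = |S1| + |S2| − 2·|S1∩S2| = 33 + 58 − 28.2 = 62.80.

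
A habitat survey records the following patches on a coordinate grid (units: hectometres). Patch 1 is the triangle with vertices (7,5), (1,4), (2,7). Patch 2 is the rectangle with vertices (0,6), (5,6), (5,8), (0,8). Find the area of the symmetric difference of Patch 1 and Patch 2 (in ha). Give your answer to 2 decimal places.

|Patch 1| = 8.5, |Patch 2| = 10, |Patch 1∩Patch 2| = 1.4167.
|Patch 1 △ Patch 2| = |Patch 1| + |Patch 2| − 2·|Patch 1∩Patch 2| = 8.5 + 10 − 2.8333 = 15.67.

15.67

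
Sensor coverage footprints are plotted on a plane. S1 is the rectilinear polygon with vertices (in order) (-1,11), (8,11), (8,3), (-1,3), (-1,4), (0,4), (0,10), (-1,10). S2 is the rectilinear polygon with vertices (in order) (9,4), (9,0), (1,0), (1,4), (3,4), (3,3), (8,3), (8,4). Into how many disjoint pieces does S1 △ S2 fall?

1

S1 △ S2 is a single connected region.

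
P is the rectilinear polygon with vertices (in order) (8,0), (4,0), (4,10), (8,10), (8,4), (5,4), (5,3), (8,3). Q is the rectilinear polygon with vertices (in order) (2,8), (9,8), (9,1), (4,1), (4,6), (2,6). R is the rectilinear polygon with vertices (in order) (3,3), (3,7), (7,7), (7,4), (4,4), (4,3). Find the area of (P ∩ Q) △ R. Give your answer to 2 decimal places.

|P ∩ Q| = 25.
|(P ∩ Q) ∩ R| = 9.
|(P ∩ Q) △ R| = 25 + 13 − 18 = 20.00.

20.00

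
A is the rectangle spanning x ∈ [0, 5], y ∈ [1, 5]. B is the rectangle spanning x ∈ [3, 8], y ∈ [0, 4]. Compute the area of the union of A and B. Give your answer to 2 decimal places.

34.00

By inclusion–exclusion:
Individual areas: |A| = 20, |B| = 20.
|A∩B|: x∈[3,5], y∈[1,4] → 2·3 = 6.
|A ∪ B| = 40 − 6 = 34.00.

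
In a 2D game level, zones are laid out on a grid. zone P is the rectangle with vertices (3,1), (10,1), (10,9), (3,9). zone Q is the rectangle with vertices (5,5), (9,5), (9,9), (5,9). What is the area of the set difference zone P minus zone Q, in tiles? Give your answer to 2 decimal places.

|zone P∩zone Q|: x∈[5,9], y∈[5,9] → 4·4 = 16.
|zone P| = 56.
|zone P ∖ zone Q| = |zone P| − |zone P∩zone Q| = 56 − 16 = 40.00.

40.00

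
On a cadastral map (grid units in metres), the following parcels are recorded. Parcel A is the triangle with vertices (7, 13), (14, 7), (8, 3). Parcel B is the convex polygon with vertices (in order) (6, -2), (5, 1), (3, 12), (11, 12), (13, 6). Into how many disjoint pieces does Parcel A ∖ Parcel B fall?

2

Parcel A ∖ Parcel B splits into 2 disjoint pieces (area 0.5333, area 1.5515).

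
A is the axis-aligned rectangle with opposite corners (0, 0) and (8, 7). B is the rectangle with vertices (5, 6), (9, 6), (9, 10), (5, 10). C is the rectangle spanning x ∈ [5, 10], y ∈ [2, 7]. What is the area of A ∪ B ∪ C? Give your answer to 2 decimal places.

By inclusion–exclusion:
Individual areas: |A| = 56, |B| = 16, |C| = 25.
|A∩B|: x∈[5,8], y∈[6,7] → 3·1 = 3.
|A∩C|: x∈[5,8], y∈[2,7] → 3·5 = 15.
|B∩C|: x∈[5,9], y∈[6,7] → 4·1 = 4.
|A∩B∩C| = 3.
|A ∪ B ∪ C| = 97 − 22 + 3 = 78.00.

78.00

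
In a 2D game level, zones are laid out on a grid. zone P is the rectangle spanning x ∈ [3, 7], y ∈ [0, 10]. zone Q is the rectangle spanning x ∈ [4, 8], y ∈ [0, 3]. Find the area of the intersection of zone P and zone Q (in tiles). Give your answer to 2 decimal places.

9.00

|zone P∩zone Q|: x∈[4,7], y∈[0,3] → 3·3 = 9.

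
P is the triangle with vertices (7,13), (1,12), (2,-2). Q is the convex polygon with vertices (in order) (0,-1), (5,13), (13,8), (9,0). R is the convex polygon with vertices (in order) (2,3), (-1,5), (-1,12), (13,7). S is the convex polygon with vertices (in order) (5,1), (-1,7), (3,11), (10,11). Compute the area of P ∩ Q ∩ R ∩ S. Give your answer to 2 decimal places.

The intersection is the polygon with vertices (2.733,3.267), (1.842,4.158), (4.005,10.213), (5.851,9.553), (3.897,3.69).
By the shoelace formula its area is 13.49.

13.49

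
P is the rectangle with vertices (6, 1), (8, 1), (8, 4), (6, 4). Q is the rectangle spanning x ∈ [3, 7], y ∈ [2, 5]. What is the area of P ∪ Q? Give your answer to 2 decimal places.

By inclusion–exclusion:
Individual areas: |P| = 6, |Q| = 12.
|P∩Q|: x∈[6,7], y∈[2,4] → 1·2 = 2.
|P ∪ Q| = 18 − 2 = 16.00.

16.00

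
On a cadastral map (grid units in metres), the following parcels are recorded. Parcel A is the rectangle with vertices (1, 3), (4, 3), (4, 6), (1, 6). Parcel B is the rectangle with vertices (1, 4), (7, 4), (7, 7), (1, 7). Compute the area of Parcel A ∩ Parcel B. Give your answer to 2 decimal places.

|Parcel A∩Parcel B|: x∈[1,4], y∈[4,6] → 3·2 = 6.

6.00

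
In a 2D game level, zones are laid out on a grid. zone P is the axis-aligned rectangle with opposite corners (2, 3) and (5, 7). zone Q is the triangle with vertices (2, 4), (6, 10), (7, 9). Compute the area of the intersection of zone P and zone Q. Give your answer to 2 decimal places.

1.50

The intersection is the polygon with vertices (5,7), (2,4), (4,7).
By the shoelace formula its area is 1.50.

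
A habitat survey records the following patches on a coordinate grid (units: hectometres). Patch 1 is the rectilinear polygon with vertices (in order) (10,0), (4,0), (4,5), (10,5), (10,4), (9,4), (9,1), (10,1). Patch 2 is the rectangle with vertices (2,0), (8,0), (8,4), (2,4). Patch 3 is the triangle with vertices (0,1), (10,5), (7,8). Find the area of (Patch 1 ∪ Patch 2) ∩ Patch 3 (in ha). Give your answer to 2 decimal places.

10.30

The region (Patch 1 ∪ Patch 2) ∩ Patch 3 is the polygon with vertices (2,3), (3,4), (4,4), (4,5), (10,5), (2,1.8).
By the shoelace formula its area is 10.30.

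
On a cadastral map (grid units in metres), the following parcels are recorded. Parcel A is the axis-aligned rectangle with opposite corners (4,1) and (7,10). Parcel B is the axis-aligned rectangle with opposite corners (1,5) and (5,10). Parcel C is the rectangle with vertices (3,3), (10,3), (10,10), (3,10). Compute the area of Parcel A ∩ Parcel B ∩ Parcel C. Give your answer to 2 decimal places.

5.00

The intersection is the polygon with vertices (5,5), (4,5), (4,10), (5,10).
By the shoelace formula its area is 5.00.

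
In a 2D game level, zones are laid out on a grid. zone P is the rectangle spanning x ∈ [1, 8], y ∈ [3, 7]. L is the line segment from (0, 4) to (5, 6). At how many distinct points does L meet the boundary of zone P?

1

The segment meets the boundary at (1,4.4).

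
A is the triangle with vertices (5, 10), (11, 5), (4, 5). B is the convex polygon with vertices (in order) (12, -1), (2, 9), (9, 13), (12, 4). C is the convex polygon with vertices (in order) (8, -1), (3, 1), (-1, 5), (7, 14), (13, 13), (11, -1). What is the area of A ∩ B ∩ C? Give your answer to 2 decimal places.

The intersection is the polygon with vertices (6,5), (4.333,6.667), (5,10), (11,5).
By the shoelace formula its area is 15.83.

15.83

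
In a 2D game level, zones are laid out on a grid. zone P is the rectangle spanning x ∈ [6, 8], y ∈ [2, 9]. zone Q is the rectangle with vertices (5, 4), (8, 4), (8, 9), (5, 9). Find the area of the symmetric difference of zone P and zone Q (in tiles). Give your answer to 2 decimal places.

|zone P∩zone Q|: x∈[6,8], y∈[4,9] → 2·5 = 10.
|zone P △ zone Q| = |zone P| + |zone Q| − 2·|zone P∩zone Q| = 14 + 15 − 20 = 9.00.

9.00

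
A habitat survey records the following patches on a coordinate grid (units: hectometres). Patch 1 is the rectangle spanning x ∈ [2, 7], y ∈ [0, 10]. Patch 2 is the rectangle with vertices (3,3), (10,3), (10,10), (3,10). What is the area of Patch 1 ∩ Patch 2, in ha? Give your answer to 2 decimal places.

28.00

|Patch 1∩Patch 2|: x∈[3,7], y∈[3,10] → 4·7 = 28.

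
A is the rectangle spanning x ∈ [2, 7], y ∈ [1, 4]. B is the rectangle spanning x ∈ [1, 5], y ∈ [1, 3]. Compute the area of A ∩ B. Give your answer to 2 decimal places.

|A∩B|: x∈[2,5], y∈[1,3] → 3·2 = 6.

6.00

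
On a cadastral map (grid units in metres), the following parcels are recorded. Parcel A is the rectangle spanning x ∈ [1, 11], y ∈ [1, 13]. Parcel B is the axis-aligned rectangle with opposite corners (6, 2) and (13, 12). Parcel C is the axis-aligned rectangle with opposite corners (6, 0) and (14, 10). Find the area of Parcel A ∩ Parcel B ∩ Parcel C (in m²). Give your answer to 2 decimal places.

40.00

The intersection is the polygon with vertices (6,2), (6,10), (11,10), (11,2).
By the shoelace formula its area is 40.00.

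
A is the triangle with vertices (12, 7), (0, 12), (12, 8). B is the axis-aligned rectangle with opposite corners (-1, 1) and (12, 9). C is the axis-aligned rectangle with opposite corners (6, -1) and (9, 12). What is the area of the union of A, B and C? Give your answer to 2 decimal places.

120.50

By inclusion–exclusion:
Individual areas: |A| = 6, |B| = 104, |C| = 39.
|A∩B| = 3.3.
|A∩C| = 1.875.
|B∩C|: x∈[6,9], y∈[1,9] → 3·8 = 24.
|A∩B∩C| = 0.675.
|A ∪ B ∪ C| = 149 − 29.175 + 0.675 = 120.50.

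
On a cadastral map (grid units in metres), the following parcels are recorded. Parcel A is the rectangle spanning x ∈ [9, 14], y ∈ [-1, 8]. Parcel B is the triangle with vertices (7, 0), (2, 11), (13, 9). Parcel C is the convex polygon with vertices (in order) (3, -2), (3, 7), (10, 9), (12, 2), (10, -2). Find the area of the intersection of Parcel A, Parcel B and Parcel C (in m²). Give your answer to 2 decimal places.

6.13

The intersection is the polygon with vertices (10.286,8), (10.9,5.85), (9,3), (9,8).
By the shoelace formula its area is 6.13.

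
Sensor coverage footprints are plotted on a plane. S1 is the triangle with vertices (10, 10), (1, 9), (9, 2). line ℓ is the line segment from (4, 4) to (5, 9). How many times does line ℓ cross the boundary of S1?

1

The segment meets the boundary at (4.404,6.021).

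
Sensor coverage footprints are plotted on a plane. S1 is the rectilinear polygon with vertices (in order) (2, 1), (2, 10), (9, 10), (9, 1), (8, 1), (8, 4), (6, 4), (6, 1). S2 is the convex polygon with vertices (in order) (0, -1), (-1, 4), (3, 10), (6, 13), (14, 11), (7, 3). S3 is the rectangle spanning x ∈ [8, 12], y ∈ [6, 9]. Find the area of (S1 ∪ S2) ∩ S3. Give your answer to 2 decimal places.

The region (S1 ∪ S2) ∩ S3 is the polygon with vertices (9.625,6), (8,6), (8,9), (12,9), (12,8.714).
By the shoelace formula its area is 8.78.

8.78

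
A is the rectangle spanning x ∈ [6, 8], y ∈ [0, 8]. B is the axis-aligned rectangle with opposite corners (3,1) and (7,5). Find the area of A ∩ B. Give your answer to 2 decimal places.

|A∩B|: x∈[6,7], y∈[1,5] → 1·4 = 4.

4.00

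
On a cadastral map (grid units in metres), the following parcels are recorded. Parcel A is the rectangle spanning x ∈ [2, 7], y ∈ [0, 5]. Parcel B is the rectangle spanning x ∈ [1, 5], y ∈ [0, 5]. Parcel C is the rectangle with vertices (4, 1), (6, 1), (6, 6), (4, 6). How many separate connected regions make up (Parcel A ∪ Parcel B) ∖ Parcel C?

(Parcel A ∪ Parcel B) ∖ Parcel C is a single connected region.

1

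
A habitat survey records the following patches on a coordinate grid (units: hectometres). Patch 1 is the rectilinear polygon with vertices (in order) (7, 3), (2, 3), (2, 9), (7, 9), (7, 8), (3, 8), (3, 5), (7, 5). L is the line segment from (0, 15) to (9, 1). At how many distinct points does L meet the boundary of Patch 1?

4

The segment meets the boundary at (7,4.111), (6.429,5), (4.5,8), (3.857,9).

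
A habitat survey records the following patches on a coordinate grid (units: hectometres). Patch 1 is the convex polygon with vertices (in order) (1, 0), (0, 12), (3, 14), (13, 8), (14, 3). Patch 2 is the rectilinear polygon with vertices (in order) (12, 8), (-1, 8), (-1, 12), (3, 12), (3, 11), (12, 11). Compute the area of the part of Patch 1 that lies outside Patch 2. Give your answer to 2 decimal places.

|Patch 1| = 129, |Patch 1∩Patch 2| = 33.5333.
|Patch 1 ∖ Patch 2| = |Patch 1| − |Patch 1∩Patch 2| = 129 − 33.5333 = 95.47.

95.47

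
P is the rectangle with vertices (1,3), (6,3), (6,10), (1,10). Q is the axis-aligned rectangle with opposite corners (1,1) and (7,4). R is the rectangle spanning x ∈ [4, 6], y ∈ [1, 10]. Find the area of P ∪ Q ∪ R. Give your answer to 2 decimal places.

48.00

By inclusion–exclusion:
Individual areas: |P| = 35, |Q| = 18, |R| = 18.
|P∩Q|: x∈[1,6], y∈[3,4] → 5·1 = 5.
|P∩R|: x∈[4,6], y∈[3,10] → 2·7 = 14.
|Q∩R|: x∈[4,6], y∈[1,4] → 2·3 = 6.
|P∩Q∩R| = 2.
|P ∪ Q ∪ R| = 71 − 25 + 2 = 48.00.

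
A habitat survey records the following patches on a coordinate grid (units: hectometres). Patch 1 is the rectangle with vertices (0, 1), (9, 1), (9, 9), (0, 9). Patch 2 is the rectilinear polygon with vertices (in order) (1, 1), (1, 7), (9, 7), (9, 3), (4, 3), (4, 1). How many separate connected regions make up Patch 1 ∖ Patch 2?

2

Patch 1 ∖ Patch 2 splits into 2 disjoint pieces (area 10, area 24).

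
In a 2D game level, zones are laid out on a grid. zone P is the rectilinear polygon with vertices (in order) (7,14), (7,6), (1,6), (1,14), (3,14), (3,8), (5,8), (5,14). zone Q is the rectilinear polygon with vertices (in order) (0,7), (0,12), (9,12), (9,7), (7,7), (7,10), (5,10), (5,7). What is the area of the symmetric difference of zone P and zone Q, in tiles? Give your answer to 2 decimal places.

|zone P| = 36, |zone Q| = 39, |zone P∩zone Q| = 16.
|zone P △ zone Q| = |zone P| + |zone Q| − 2·|zone P∩zone Q| = 36 + 39 − 32 = 43.00.

43.00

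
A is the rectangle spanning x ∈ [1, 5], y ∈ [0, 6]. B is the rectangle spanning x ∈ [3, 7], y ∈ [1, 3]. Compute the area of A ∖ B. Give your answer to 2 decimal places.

|A∩B|: x∈[3,5], y∈[1,3] → 2·2 = 4.
|A| = 24.
|A ∖ B| = |A| − |A∩B| = 24 − 4 = 20.00.

20.00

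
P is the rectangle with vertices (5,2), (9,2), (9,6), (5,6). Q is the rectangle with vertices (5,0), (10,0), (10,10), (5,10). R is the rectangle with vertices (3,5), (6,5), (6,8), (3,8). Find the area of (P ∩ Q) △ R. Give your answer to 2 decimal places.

23.00

|P ∩ Q| = 16.
|(P ∩ Q) ∩ R| = 1.
|(P ∩ Q) △ R| = 16 + 9 − 2 = 23.00.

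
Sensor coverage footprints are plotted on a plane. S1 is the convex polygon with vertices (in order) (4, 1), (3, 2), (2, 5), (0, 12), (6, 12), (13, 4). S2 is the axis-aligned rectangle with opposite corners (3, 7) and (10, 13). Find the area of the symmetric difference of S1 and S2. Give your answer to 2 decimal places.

|S1| = 83.5, |S2| = 42, |S1∩S2| = 25.8571.
|S1 △ S2| = |S1| + |S2| − 2·|S1∩S2| = 83.5 + 42 − 51.7143 = 73.79.

73.79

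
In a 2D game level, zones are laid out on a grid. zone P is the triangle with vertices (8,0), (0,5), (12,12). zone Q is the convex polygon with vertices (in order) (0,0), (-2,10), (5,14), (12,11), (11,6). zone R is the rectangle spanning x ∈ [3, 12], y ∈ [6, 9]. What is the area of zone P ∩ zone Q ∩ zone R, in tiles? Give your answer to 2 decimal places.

The intersection is the polygon with vertices (6.857,9), (11,9), (10,6), (3,6), (3,6.75).
By the shoelace formula its area is 18.16.

18.16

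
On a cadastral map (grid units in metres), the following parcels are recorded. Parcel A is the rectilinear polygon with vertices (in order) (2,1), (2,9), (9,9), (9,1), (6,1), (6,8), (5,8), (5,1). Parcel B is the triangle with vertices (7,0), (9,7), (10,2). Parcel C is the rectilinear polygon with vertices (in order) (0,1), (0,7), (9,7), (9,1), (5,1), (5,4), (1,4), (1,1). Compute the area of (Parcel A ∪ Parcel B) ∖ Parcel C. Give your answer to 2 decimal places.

|Parcel A ∪ Parcel B| = 52.4405.
|(Parcel A ∪ Parcel B) ∩ Parcel C| = 27.
|(Parcel A ∪ Parcel B) ∖ Parcel C| = 52.4405 − 27 = 25.44.

25.44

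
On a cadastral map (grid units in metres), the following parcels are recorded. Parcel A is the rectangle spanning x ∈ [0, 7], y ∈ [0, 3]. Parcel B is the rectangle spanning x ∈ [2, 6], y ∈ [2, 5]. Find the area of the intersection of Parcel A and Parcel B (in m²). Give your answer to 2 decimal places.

4.00

|Parcel A∩Parcel B|: x∈[2,6], y∈[2,3] → 4·1 = 4.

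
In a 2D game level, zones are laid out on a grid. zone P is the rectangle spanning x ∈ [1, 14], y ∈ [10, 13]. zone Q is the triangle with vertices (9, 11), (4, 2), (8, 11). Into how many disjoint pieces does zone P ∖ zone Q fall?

zone P ∖ zone Q is a single connected region.

1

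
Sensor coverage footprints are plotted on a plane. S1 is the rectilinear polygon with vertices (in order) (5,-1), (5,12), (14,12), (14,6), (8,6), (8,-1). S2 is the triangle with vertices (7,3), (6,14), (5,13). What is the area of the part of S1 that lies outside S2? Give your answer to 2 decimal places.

|S1| = 75, |S1∩S2| = 4.4182.
|S1 ∖ S2| = |S1| − |S1∩S2| = 75 − 4.4182 = 70.58.

70.58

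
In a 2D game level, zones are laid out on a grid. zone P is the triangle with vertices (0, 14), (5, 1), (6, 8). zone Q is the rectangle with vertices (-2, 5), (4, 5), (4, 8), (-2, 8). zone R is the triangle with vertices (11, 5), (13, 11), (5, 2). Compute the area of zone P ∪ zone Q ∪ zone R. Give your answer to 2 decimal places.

53.65

By inclusion–exclusion:
Individual areas: |zone P| = 24, |zone Q| = 18, |zone R| = 15.
|zone P∩zone Q| = 3.3462.
|zone P∩zone R| = 0.0082.
|zone Q∩zone R| = 0.
|zone P∩zone Q∩zone R| = 0.
|zone P ∪ zone Q ∪ zone R| = 57 − 3.3543 + 0 = 53.65.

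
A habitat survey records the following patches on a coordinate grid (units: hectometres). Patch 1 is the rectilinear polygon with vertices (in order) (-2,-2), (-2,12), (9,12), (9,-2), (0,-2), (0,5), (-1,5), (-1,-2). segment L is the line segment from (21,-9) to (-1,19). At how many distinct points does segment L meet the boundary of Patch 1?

The segment meets the boundary at (4.5,12), (9,6.273).

2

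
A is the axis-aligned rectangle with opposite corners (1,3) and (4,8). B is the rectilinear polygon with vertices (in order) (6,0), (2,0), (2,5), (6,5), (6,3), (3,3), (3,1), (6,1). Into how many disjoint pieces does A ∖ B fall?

A ∖ B is a single connected region.

1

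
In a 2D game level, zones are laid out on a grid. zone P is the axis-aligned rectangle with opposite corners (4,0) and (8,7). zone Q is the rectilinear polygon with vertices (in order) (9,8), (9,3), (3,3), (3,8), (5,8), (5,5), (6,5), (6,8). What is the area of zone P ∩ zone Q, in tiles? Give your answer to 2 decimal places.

14.00

The intersection is the polygon with vertices (8,7), (8,3), (4,3), (4,7), (5,7), (5,5), (6,5), (6,7).
By the shoelace formula its area is 14.00.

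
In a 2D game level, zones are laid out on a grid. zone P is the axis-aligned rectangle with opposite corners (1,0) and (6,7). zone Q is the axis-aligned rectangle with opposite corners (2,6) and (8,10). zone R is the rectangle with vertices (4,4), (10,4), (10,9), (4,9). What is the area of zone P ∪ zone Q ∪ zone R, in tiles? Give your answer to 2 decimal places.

By inclusion–exclusion:
Individual areas: |zone P| = 35, |zone Q| = 24, |zone R| = 30.
|zone P∩zone Q|: x∈[2,6], y∈[6,7] → 4·1 = 4.
|zone P∩zone R|: x∈[4,6], y∈[4,7] → 2·3 = 6.
|zone Q∩zone R|: x∈[4,8], y∈[6,9] → 4·3 = 12.
|zone P∩zone Q∩zone R| = 2.
|zone P ∪ zone Q ∪ zone R| = 89 − 22 + 2 = 69.00.

69.00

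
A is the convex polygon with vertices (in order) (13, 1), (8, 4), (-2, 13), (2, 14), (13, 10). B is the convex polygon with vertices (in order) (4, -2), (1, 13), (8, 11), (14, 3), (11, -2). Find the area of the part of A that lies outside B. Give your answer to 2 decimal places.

29.63

|A| = 88.5, |A∩B| = 58.8698.
|A ∖ B| = |A| − |A∩B| = 88.5 − 58.8698 = 29.63.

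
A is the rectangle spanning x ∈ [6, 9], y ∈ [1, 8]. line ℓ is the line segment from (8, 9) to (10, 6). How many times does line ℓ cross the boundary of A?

2

The segment meets the boundary at (9,7.5), (8.667,8).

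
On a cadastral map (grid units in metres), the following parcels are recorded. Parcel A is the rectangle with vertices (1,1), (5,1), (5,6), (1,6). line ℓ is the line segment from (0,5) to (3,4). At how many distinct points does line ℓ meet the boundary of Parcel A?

The segment meets the boundary at (1,4.667).

1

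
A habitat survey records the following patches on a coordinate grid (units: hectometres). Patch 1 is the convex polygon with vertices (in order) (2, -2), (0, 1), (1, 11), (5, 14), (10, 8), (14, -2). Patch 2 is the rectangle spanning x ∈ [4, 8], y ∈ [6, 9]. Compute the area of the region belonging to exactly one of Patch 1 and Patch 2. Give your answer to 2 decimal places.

136.00

|Patch 1| = 148, |Patch 2| = 12, |Patch 1∩Patch 2| = 12.
|Patch 1 △ Patch 2| = |Patch 1| + |Patch 2| − 2·|Patch 1∩Patch 2| = 148 + 12 − 24 = 136.00.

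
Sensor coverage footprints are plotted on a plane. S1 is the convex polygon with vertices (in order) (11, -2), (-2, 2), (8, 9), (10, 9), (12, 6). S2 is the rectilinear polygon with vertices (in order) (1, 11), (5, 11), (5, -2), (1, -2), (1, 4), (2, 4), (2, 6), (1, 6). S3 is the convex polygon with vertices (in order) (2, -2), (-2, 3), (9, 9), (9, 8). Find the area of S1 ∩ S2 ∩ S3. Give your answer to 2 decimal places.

17.97

The intersection is the polygon with vertices (1,4), (2,4), (2,4.8), (4.471,6.529), (5,6.818), (5,2.286), (3.595,0.279), (1,1.077).
By the shoelace formula its area is 17.97.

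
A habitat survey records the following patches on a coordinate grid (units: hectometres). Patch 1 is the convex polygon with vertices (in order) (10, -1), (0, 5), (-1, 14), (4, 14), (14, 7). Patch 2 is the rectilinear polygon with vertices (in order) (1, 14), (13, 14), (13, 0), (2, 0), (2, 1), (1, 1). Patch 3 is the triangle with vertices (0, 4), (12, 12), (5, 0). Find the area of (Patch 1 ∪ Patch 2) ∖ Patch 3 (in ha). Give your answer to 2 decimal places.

139.94

|Patch 1 ∪ Patch 2| = 183.2333.
|(Patch 1 ∪ Patch 2) ∩ Patch 3| = 43.2947.
|(Patch 1 ∪ Patch 2) ∖ Patch 3| = 183.2333 − 43.2947 = 139.94.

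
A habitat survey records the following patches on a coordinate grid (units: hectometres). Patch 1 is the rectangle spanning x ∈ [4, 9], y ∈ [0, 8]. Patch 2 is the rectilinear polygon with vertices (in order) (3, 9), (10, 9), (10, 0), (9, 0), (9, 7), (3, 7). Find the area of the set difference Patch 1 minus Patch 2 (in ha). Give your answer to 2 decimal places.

|Patch 1| = 40, |Patch 1∩Patch 2| = 5.
|Patch 1 ∖ Patch 2| = |Patch 1| − |Patch 1∩Patch 2| = 40 − 5 = 35.00.

35.00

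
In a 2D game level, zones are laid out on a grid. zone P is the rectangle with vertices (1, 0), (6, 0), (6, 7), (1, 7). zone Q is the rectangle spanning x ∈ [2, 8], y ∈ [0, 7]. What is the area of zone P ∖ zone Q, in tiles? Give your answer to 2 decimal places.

|zone P∩zone Q|: x∈[2,6], y∈[0,7] → 4·7 = 28.
|zone P| = 35.
|zone P ∖ zone Q| = |zone P| − |zone P∩zone Q| = 35 − 28 = 7.00.

7.00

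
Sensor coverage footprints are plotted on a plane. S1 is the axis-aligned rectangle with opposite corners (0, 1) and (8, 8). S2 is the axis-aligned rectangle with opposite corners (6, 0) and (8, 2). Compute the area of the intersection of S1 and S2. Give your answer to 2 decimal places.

2.00

|S1∩S2|: x∈[6,8], y∈[1,2] → 2·1 = 2.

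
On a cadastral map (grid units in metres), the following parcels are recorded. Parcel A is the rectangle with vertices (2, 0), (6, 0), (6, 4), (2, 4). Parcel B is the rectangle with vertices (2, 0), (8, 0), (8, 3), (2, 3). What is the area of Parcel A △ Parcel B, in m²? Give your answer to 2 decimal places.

|Parcel A∩Parcel B|: x∈[2,6], y∈[0,3] → 4·3 = 12.
|Parcel A △ Parcel B| = |Parcel A| + |Parcel B| − 2·|Parcel A∩Parcel B| = 16 + 18 − 24 = 10.00.

10.00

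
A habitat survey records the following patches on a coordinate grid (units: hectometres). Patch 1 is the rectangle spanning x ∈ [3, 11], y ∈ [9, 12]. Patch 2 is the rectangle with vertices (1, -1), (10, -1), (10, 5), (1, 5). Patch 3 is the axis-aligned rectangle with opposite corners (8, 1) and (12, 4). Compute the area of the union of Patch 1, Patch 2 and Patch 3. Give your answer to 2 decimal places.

By inclusion–exclusion:
Individual areas: |Patch 1| = 24, |Patch 2| = 54, |Patch 3| = 12.
|Patch 1∩Patch 2| = 0 (no overlap).
|Patch 1∩Patch 3| = 0 (no overlap).
|Patch 2∩Patch 3|: x∈[8,10], y∈[1,4] → 2·3 = 6.
|Patch 1∩Patch 2∩Patch 3| = 0.
|Patch 1 ∪ Patch 2 ∪ Patch 3| = 90 − 6 + 0 = 84.00.

84.00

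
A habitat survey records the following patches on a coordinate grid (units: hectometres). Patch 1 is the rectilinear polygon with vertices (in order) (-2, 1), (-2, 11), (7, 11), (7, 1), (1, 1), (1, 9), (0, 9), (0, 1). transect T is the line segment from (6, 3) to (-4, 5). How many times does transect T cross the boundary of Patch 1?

The segment meets the boundary at (-2,4.6), (0,4.2), (1,4).

3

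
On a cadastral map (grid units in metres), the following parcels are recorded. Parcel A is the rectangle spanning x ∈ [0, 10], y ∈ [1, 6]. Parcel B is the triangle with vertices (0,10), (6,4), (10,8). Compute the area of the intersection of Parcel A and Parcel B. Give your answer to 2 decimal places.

The intersection is the polygon with vertices (8,6), (6,4), (4,6).
By the shoelace formula its area is 4.00.

4.00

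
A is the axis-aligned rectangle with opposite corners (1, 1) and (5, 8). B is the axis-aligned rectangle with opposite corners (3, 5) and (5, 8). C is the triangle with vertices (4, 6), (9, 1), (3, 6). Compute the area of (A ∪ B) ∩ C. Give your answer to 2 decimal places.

1.17

The region (A ∪ B) ∩ C is the polygon with vertices (5,4.333), (3,6), (4,6), (5,5).
By the shoelace formula its area is 1.17.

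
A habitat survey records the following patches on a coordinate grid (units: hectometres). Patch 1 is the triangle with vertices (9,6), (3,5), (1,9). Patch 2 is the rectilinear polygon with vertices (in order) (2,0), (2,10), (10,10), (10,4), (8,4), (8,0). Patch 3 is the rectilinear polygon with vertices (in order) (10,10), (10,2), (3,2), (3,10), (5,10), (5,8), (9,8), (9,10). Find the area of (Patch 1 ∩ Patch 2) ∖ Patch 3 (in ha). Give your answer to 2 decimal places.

2.44

|Patch 1 ∩ Patch 2| = 12.1875.
|(Patch 1 ∩ Patch 2) ∩ Patch 3| = 9.75.
|(Patch 1 ∩ Patch 2) ∖ Patch 3| = 12.1875 − 9.75 = 2.44.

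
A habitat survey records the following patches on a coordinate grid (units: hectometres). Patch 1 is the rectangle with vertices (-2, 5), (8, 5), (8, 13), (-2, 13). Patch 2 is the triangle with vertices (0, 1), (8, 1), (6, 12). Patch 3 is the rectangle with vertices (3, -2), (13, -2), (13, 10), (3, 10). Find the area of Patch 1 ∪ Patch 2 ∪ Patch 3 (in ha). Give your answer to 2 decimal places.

By inclusion–exclusion:
Individual areas: |Patch 1| = 80, |Patch 2| = 44, |Patch 3| = 120.
|Patch 1∩Patch 2| = 17.8182.
|Patch 1∩Patch 3|: x∈[3,8], y∈[5,10] → 5·5 = 25.
|Patch 2∩Patch 3| = 34.2955.
|Patch 1∩Patch 2∩Patch 3| = 15.75.
|Patch 1 ∪ Patch 2 ∪ Patch 3| = 244 − 77.1136 + 15.75 = 182.64.

182.64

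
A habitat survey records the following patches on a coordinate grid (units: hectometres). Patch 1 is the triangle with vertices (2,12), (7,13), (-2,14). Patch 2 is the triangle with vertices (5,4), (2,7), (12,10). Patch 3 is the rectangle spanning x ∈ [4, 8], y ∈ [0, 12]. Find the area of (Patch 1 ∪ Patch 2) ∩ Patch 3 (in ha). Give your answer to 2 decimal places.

12.44

The region (Patch 1 ∪ Patch 2) ∩ Patch 3 is the polygon with vertices (4,5), (4,7.6), (8,8.8), (8,6.571), (5,4).
By the shoelace formula its area is 12.44.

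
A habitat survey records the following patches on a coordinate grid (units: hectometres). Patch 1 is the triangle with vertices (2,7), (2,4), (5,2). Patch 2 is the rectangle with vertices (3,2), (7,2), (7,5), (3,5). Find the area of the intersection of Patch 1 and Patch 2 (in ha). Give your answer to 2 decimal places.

1.97

The intersection is the polygon with vertices (3,3.333), (3,5), (3.2,5), (5,2).
By the shoelace formula its area is 1.97.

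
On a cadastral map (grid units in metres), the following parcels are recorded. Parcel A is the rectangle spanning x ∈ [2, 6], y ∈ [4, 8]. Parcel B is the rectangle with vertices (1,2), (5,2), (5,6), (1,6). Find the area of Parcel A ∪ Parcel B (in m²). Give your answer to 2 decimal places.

26.00

By inclusion–exclusion:
Individual areas: |Parcel A| = 16, |Parcel B| = 16.
|Parcel A∩Parcel B|: x∈[2,5], y∈[4,6] → 3·2 = 6.
|Parcel A ∪ Parcel B| = 32 − 6 = 26.00.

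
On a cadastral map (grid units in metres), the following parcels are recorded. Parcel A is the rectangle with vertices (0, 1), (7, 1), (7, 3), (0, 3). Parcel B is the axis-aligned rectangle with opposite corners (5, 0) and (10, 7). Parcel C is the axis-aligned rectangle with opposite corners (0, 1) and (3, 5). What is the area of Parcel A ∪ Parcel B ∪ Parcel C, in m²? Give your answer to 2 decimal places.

51.00

By inclusion–exclusion:
Individual areas: |Parcel A| = 14, |Parcel B| = 35, |Parcel C| = 12.
|Parcel A∩Parcel B|: x∈[5,7], y∈[1,3] → 2·2 = 4.
|Parcel A∩Parcel C|: x∈[0,3], y∈[1,3] → 3·2 = 6.
|Parcel B∩Parcel C| = 0 (no overlap).
|Parcel A∩Parcel B∩Parcel C| = 0.
|Parcel A ∪ Parcel B ∪ Parcel C| = 61 − 10 + 0 = 51.00.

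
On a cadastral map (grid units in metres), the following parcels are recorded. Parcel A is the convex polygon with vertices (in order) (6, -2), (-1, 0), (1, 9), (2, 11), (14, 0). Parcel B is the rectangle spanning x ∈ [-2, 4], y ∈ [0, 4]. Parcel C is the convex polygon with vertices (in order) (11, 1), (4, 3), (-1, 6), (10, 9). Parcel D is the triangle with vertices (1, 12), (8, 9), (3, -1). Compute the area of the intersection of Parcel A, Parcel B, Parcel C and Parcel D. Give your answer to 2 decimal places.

The intersection is the polygon with vertices (4,3), (2.333,4), (4,4).
By the shoelace formula its area is 0.83.

0.83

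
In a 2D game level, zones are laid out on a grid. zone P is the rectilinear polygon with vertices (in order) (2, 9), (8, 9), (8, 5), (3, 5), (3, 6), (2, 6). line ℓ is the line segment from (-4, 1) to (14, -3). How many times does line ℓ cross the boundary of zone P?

0

The segment lies entirely outside zone P and never meets its boundary.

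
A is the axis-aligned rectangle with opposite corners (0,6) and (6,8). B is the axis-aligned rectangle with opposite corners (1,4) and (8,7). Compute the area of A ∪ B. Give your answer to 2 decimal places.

28.00

By inclusion–exclusion:
Individual areas: |A| = 12, |B| = 21.
|A∩B|: x∈[1,6], y∈[6,7] → 5·1 = 5.
|A ∪ B| = 33 − 5 = 28.00.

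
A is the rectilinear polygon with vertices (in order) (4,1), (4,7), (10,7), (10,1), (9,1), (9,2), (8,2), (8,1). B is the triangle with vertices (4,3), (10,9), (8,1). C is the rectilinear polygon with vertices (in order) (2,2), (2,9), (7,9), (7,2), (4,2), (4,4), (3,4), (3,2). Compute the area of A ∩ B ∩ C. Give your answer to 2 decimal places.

The intersection is the polygon with vertices (4,3), (7,6), (7,2), (6,2).
By the shoelace formula its area is 6.50.

6.50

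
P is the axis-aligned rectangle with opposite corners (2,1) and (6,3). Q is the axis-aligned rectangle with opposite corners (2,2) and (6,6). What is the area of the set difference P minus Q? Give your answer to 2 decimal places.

|P∩Q|: x∈[2,6], y∈[2,3] → 4·1 = 4.
|P| = 8.
|P ∖ Q| = |P| − |P∩Q| = 8 − 4 = 4.00.

4.00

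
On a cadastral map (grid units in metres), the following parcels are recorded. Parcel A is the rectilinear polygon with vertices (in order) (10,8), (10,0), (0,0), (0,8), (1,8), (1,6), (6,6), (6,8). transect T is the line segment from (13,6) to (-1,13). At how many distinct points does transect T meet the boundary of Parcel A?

2

The segment meets the boundary at (9,8), (10,7.5).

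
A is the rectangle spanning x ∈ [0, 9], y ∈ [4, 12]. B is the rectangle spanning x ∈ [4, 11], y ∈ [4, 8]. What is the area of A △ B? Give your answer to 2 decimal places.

60.00

|A∩B|: x∈[4,9], y∈[4,8] → 5·4 = 20.
|A △ B| = |A| + |B| − 2·|A∩B| = 72 + 28 − 40 = 60.00.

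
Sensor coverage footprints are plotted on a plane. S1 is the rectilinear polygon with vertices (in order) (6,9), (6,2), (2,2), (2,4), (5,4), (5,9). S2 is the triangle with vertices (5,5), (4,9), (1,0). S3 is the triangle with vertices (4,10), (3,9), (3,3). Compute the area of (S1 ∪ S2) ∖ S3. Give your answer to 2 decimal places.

|S1 ∪ S2| = 20.8667.
|(S1 ∪ S2) ∩ S3| = 1.125.
|(S1 ∪ S2) ∖ S3| = 20.8667 − 1.125 = 19.74.

19.74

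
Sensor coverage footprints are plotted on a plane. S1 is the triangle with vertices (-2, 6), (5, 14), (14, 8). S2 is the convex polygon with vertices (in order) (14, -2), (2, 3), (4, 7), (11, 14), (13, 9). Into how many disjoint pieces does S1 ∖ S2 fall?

S1 ∖ S2 splits into 2 disjoint pieces (area 35.0333, area 0.3443).

2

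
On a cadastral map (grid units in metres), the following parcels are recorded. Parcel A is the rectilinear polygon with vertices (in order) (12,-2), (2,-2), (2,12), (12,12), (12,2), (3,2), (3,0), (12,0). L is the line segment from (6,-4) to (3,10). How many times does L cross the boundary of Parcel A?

3

The segment meets the boundary at (4.714,2), (5.143,0), (5.571,-2).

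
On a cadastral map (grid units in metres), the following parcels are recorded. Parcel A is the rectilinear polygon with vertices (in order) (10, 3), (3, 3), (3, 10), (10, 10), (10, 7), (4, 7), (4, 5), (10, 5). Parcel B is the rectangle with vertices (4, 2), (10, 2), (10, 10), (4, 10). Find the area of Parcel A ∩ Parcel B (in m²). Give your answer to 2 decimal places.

30.00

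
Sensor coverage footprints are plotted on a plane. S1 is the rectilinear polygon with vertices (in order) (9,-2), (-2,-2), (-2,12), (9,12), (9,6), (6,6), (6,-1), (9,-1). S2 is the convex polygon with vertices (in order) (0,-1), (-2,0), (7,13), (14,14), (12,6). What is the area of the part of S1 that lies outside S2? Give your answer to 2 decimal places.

72.35

|S1| = 133, |S1∩S2| = 60.6538.
|S1 ∖ S2| = |S1| − |S1∩S2| = 133 − 60.6538 = 72.35.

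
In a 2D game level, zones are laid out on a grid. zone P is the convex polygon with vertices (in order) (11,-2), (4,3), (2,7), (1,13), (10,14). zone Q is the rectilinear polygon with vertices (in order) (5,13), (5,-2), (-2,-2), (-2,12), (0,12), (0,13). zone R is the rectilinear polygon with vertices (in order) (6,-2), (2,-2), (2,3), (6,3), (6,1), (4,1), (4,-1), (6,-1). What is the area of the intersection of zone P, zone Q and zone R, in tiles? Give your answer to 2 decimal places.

0.36

The intersection is the polygon with vertices (5,2.286), (4,3), (5,3).
By the shoelace formula its area is 0.36.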